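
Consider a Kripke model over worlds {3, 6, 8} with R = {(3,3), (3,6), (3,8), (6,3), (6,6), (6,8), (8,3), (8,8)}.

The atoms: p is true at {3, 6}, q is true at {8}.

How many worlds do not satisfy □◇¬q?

0

3: successors {3, 6, 8}; ◇¬q there: 3:T, 6:T, 8:T. ✓
6: successors {3, 6, 8}; ◇¬q there: 3:T, 6:T, 8:T. ✓
8: successors {3, 8}; ◇¬q there: 3:T, 8:T. ✓
Satisfying worlds: {3, 6, 8}.
So □◇¬q fails at the other 0 worlds.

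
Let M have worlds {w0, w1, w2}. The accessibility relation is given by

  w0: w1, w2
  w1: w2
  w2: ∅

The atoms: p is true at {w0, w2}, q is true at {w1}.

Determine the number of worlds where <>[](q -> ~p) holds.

2

w0: successors {w1, w2}; [](q -> ~p) there: w1:T, w2:T. ✓
w1: successors {w2}; [](q -> ~p) there: w2:T. ✓
w2: no successors, so <>[](q -> ~p) fails. ✗
Satisfying worlds: {w0, w1}.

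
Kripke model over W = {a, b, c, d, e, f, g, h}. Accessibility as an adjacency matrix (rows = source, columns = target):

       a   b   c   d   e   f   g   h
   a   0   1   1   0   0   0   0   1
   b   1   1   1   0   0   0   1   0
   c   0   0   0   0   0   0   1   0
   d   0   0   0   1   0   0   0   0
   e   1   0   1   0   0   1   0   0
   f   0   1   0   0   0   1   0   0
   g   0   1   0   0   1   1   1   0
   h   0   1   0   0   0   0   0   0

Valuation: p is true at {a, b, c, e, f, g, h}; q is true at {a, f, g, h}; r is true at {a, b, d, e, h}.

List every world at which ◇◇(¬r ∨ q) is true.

{a, b, c, e, f, g, h}

a: successors {b, c, h}; ◇(¬r ∨ q) there: b:T, c:T, h:F. ✓
b: successors {a, b, c, g}; ◇(¬r ∨ q) there: a:T, b:T, c:T, g:T. ✓
c: successors {g}; ◇(¬r ∨ q) there: g:T. ✓
d: successors {d}; ◇(¬r ∨ q) there: d:F. ✗
e: successors {a, c, f}; ◇(¬r ∨ q) there: a:T, c:T, f:T. ✓
f: successors {b, f}; ◇(¬r ∨ q) there: b:T, f:T. ✓
g: successors {b, e, f, g}; ◇(¬r ∨ q) there: b:T, e:T, f:T, g:T. ✓
h: successors {b}; ◇(¬r ∨ q) there: b:T. ✓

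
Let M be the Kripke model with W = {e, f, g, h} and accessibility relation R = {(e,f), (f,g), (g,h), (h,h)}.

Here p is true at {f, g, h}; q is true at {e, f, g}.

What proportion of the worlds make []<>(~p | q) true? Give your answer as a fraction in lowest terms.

e: successors {f}; <>(~p | q) there: f:T. ✓
f: successors {g}; <>(~p | q) there: g:F. ✗
g: successors {h}; <>(~p | q) there: h:F. ✗
h: successors {h}; <>(~p | q) there: h:F. ✗
That's 1 of 4 worlds, so 1/4.

1/4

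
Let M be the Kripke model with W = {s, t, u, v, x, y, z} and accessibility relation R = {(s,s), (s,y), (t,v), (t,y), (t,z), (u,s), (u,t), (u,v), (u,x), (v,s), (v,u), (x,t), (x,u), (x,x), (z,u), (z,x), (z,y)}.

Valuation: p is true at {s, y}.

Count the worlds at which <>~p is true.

s: successors {s, y}; ~p there: s:F, y:F. ✗
t: successors {v, y, z}; ~p there: v:T, y:F, z:T. ✓
u: successors {s, t, v, x}; ~p there: s:F, t:T, v:T, x:T. ✓
v: successors {s, u}; ~p there: s:F, u:T. ✓
x: successors {t, u, x}; ~p there: t:T, u:T, x:T. ✓
y: no successors, so <>~p fails. ✗
z: successors {u, x, y}; ~p there: u:T, x:T, y:F. ✓
Satisfying worlds: {t, u, v, x, z}.

5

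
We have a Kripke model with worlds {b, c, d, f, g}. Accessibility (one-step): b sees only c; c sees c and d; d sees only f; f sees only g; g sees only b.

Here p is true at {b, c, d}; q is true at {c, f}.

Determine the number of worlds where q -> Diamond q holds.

b: q is F, Diamond q is T. ✓
c: q is T, Diamond q is T. ✓
d: q is F, Diamond q is T. ✓
f: q is T, Diamond q is F. ✗
g: q is F, Diamond q is F. ✓
Satisfying worlds: {b, c, d, g}.

4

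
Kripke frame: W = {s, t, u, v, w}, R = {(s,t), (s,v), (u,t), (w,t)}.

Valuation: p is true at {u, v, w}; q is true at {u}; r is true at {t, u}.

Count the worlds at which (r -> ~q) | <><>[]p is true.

s: r -> ~q is T, <><>[]p is F. ✓
t: r -> ~q is T, <><>[]p is F. ✓
u: r -> ~q is F, <><>[]p is F. ✗
v: r -> ~q is T, <><>[]p is F. ✓
w: r -> ~q is T, <><>[]p is F. ✓
Satisfying worlds: {s, t, v, w}.

4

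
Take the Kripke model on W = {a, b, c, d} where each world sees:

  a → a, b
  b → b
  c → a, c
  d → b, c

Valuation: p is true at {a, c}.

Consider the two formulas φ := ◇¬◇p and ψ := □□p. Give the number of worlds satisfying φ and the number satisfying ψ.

3 and 0

For ◇¬◇p:
a: successors {a, b}; ¬◇p there: a:F, b:T. ✓
b: successors {b}; ¬◇p there: b:T. ✓
c: successors {a, c}; ¬◇p there: a:F, c:F. ✗
d: successors {b, c}; ¬◇p there: b:T, c:F. ✓
— 3 worlds.
For □□p:
a: successors {a, b}; □p there: a:F, b:F. ✗
b: successors {b}; □p there: b:F. ✗
c: successors {a, c}; □p there: a:F, c:T. ✗
d: successors {b, c}; □p there: b:F, c:T. ✗
— 0 worlds.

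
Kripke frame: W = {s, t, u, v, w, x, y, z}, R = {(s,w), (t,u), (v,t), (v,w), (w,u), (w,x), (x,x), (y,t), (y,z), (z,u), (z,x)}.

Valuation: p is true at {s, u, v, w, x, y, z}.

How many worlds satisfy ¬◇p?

s: ◇p is T. ✗
t: ◇p is T. ✗
u: ◇p is F. ✓
v: ◇p is T. ✗
w: ◇p is T. ✗
x: ◇p is T. ✗
y: ◇p is T. ✗
z: ◇p is T. ✗
Satisfying worlds: {u}.

1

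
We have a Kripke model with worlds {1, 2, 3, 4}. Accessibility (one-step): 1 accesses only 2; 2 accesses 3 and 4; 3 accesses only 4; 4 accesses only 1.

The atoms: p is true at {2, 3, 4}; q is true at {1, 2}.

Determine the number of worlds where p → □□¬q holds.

1

1: p is F, □□¬q is T. ✓
2: p is T, □□¬q is F. ✗
3: p is T, □□¬q is F. ✗
4: p is T, □□¬q is F. ✗
Satisfying worlds: {1}.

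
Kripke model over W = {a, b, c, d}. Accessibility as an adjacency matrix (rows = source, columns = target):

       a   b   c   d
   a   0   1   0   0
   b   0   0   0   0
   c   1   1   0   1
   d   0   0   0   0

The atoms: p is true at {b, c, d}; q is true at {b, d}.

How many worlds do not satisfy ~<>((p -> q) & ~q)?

1

a: <>((p -> q) & ~q) is F. ✓
b: <>((p -> q) & ~q) is F. ✓
c: <>((p -> q) & ~q) is T. ✗
d: <>((p -> q) & ~q) is F. ✓
Satisfying worlds: {a, b, d}.
So ~<>((p -> q) & ~q) fails at the other 1 world.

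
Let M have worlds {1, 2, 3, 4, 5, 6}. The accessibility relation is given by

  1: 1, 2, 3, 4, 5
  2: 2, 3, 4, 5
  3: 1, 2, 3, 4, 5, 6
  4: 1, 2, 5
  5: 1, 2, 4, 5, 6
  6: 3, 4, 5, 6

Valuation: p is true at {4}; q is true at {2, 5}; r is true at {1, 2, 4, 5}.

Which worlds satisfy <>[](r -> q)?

∅

1: successors {1, 2, 3, 4, 5}; [](r -> q) there: 1:F, 2:F, 3:F, 4:F, 5:F. ✗
2: successors {2, 3, 4, 5}; [](r -> q) there: 2:F, 3:F, 4:F, 5:F. ✗
3: successors {1, 2, 3, 4, 5, 6}; [](r -> q) there: 1:F, 2:F, 3:F, 4:F, 5:F, 6:F. ✗
4: successors {1, 2, 5}; [](r -> q) there: 1:F, 2:F, 5:F. ✗
5: successors {1, 2, 4, 5, 6}; [](r -> q) there: 1:F, 2:F, 4:F, 5:F, 6:F. ✗
6: successors {3, 4, 5, 6}; [](r -> q) there: 3:F, 4:F, 5:F, 6:F. ✗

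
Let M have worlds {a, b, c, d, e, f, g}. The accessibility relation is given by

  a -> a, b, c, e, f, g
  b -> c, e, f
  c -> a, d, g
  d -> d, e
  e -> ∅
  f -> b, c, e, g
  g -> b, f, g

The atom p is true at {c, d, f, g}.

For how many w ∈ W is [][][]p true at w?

a: successors {a, b, c, e, f, g}; [][]p there: a:F, b:F, c:F, e:T, f:F, g:F. ✗
b: successors {c, e, f}; [][]p there: c:F, e:T, f:F. ✗
c: successors {a, d, g}; [][]p there: a:F, d:F, g:F. ✗
d: successors {d, e}; [][]p there: d:F, e:T. ✗
e: no successors, so [][][]p holds vacuously. ✓
f: successors {b, c, e, g}; [][]p there: b:F, c:F, e:T, g:F. ✗
g: successors {b, f, g}; [][]p there: b:F, f:F, g:F. ✗
Satisfying worlds: {e}.

1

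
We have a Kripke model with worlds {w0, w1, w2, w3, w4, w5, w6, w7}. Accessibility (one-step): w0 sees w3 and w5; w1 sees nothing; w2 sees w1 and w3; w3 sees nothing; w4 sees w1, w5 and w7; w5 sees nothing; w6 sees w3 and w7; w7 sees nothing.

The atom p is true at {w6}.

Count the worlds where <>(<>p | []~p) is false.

4

w0: successors {w3, w5}; <>p | []~p there: w3:T, w5:T. ✓
w1: no successors, so <>(<>p | []~p) fails. ✗
w2: successors {w1, w3}; <>p | []~p there: w1:T, w3:T. ✓
w3: no successors, so <>(<>p | []~p) fails. ✗
w4: successors {w1, w5, w7}; <>p | []~p there: w1:T, w5:T, w7:T. ✓
w5: no successors, so <>(<>p | []~p) fails. ✗
w6: successors {w3, w7}; <>p | []~p there: w3:T, w7:T. ✓
w7: no successors, so <>(<>p | []~p) fails. ✗
Satisfying worlds: {w0, w2, w4, w6}.
So <>(<>p | []~p) fails at the other 4 worlds.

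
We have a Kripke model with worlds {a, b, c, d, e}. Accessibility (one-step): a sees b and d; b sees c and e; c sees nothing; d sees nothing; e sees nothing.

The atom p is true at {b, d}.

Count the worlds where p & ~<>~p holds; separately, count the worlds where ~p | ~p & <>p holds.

1 and 3

For p & ~<>~p:
a: p is F, ~<>~p is T. ✗
b: p is T, ~<>~p is F. ✗
c: p is F, ~<>~p is T. ✗
d: p is T, ~<>~p is T. ✓
e: p is F, ~<>~p is T. ✗
— 1 world.
For ~p | ~p & <>p:
a: ~p is T, ~p & <>p is T. ✓
b: ~p is F, ~p & <>p is F. ✗
c: ~p is T, ~p & <>p is F. ✓
d: ~p is F, ~p & <>p is F. ✗
e: ~p is T, ~p & <>p is F. ✓
— 3 worlds.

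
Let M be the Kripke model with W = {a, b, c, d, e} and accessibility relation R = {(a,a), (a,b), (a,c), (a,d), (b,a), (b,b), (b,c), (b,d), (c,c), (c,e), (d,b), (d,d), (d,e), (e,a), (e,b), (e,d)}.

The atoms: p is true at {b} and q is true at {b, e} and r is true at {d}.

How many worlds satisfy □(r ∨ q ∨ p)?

1

a: successors {a, b, c, d}; r ∨ q ∨ p there: a:F, b:T, c:F, d:T. ✗
b: successors {a, b, c, d}; r ∨ q ∨ p there: a:F, b:T, c:F, d:T. ✗
c: successors {c, e}; r ∨ q ∨ p there: c:F, e:T. ✗
d: successors {b, d, e}; r ∨ q ∨ p there: b:T, d:T, e:T. ✓
e: successors {a, b, d}; r ∨ q ∨ p there: a:F, b:T, d:T. ✗
Satisfying worlds: {d}.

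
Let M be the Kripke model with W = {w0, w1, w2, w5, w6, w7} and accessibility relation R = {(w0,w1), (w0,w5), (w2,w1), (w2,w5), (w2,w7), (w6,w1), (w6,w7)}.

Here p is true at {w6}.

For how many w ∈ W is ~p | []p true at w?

5

w0: ~p is T, []p is F. ✓
w1: ~p is T, []p is T. ✓
w2: ~p is T, []p is F. ✓
w5: ~p is T, []p is T. ✓
w6: ~p is F, []p is F. ✗
w7: ~p is T, []p is T. ✓
Satisfying worlds: {w0, w1, w2, w5, w7}.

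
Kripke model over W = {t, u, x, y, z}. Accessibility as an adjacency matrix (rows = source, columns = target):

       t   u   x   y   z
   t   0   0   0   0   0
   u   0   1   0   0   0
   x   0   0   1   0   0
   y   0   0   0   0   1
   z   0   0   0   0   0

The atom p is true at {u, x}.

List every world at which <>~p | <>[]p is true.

{u, x, y}

t: <>~p is F, <>[]p is F. ✗
u: <>~p is F, <>[]p is T. ✓
x: <>~p is F, <>[]p is T. ✓
y: <>~p is T, <>[]p is T. ✓
z: <>~p is F, <>[]p is F. ✗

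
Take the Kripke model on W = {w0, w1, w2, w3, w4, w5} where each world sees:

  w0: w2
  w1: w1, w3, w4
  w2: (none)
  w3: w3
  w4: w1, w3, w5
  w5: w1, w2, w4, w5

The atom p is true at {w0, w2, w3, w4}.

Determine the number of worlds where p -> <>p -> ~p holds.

w0: p is T, <>p -> ~p is F. ✗
w1: p is F, <>p -> ~p is T. ✓
w2: p is T, <>p -> ~p is T. ✓
w3: p is T, <>p -> ~p is F. ✗
w4: p is T, <>p -> ~p is F. ✗
w5: p is F, <>p -> ~p is T. ✓
Satisfying worlds: {w1, w2, w5}.

3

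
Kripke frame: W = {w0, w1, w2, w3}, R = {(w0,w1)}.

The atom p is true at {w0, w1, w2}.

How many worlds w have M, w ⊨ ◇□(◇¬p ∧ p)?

1

w0: successors {w1}; □(◇¬p ∧ p) there: w1:T. ✓
w1: no successors, so ◇□(◇¬p ∧ p) fails. ✗
w2: no successors, so ◇□(◇¬p ∧ p) fails. ✗
w3: no successors, so ◇□(◇¬p ∧ p) fails. ✗
Satisfying worlds: {w0}.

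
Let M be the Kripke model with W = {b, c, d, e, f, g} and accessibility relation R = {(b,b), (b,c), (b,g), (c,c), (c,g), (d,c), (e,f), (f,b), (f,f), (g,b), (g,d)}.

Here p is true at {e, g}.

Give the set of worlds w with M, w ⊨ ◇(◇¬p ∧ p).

b: successors {b, c, g}; ◇¬p ∧ p there: b:F, c:F, g:T. ✓
c: successors {c, g}; ◇¬p ∧ p there: c:F, g:T. ✓
d: successors {c}; ◇¬p ∧ p there: c:F. ✗
e: successors {f}; ◇¬p ∧ p there: f:F. ✗
f: successors {b, f}; ◇¬p ∧ p there: b:F, f:F. ✗
g: successors {b, d}; ◇¬p ∧ p there: b:F, d:F. ✗

{b, c}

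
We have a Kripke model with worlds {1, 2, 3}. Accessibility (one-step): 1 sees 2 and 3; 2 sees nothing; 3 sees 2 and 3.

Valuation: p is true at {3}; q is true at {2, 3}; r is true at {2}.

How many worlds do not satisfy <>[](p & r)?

1

1: successors {2, 3}; [](p & r) there: 2:T, 3:F. ✓
2: no successors, so <>[](p & r) fails. ✗
3: successors {2, 3}; [](p & r) there: 2:T, 3:F. ✓
Satisfying worlds: {1, 3}.
So <>[](p & r) fails at the other 1 world.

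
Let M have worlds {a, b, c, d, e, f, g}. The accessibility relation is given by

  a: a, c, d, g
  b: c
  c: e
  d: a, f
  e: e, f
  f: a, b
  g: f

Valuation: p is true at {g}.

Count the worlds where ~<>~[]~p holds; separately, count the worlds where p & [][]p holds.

For ~<>~[]~p:
a: <>~[]~p is T. ✗
b: <>~[]~p is F. ✓
c: <>~[]~p is F. ✓
d: <>~[]~p is T. ✗
e: <>~[]~p is F. ✓
f: <>~[]~p is T. ✗
g: <>~[]~p is F. ✓
— 4 worlds.
For p & [][]p:
a: p is F, [][]p is F. ✗
b: p is F, [][]p is F. ✗
c: p is F, [][]p is F. ✗
d: p is F, [][]p is F. ✗
e: p is F, [][]p is F. ✗
f: p is F, [][]p is F. ✗
g: p is T, [][]p is F. ✗
— 0 worlds.

4 and 0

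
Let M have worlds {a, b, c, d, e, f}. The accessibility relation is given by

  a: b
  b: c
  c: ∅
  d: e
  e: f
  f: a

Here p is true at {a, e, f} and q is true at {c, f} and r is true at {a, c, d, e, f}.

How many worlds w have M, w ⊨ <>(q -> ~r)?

a: successors {b}; q -> ~r there: b:T. ✓
b: successors {c}; q -> ~r there: c:F. ✗
c: no successors, so <>(q -> ~r) fails. ✗
d: successors {e}; q -> ~r there: e:T. ✓
e: successors {f}; q -> ~r there: f:F. ✗
f: successors {a}; q -> ~r there: a:T. ✓
Satisfying worlds: {a, d, f}.

3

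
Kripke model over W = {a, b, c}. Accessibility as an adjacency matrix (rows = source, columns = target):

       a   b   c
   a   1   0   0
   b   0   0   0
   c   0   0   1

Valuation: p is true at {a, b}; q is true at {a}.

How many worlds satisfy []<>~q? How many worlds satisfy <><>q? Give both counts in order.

For []<>~q:
a: successors {a}; <>~q there: a:F. ✗
b: no successors, so []<>~q holds vacuously. ✓
c: successors {c}; <>~q there: c:T. ✓
— 2 worlds.
For <><>q:
a: successors {a}; <>q there: a:T. ✓
b: no successors, so <><>q fails. ✗
c: successors {c}; <>q there: c:F. ✗
— 1 world.

2 and 1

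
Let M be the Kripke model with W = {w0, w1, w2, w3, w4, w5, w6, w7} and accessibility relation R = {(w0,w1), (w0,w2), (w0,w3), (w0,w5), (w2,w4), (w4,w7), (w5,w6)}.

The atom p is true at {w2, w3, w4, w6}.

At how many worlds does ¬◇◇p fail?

w0: ◇◇p is T. ✗
w1: ◇◇p is F. ✓
w2: ◇◇p is F. ✓
w3: ◇◇p is F. ✓
w4: ◇◇p is F. ✓
w5: ◇◇p is F. ✓
w6: ◇◇p is F. ✓
w7: ◇◇p is F. ✓
Satisfying worlds: {w1, w2, w3, w4, w5, w6, w7}.
So ¬◇◇p fails at the other 1 world.

1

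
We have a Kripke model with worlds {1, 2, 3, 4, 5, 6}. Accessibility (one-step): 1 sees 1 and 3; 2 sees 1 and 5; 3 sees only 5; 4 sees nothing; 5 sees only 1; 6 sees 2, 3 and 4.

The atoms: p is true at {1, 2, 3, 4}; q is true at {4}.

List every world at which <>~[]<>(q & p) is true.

{1, 2, 3, 5, 6}

1: successors {1, 3}; ~[]<>(q & p) there: 1:T, 3:T. ✓
2: successors {1, 5}; ~[]<>(q & p) there: 1:T, 5:T. ✓
3: successors {5}; ~[]<>(q & p) there: 5:T. ✓
4: no successors, so <>~[]<>(q & p) fails. ✗
5: successors {1}; ~[]<>(q & p) there: 1:T. ✓
6: successors {2, 3, 4}; ~[]<>(q & p) there: 2:T, 3:T, 4:F. ✓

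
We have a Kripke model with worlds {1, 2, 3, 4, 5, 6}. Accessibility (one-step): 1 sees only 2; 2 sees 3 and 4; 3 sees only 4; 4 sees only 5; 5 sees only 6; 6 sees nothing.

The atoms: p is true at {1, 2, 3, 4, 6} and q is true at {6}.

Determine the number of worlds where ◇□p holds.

4

1: successors {2}; □p there: 2:T. ✓
2: successors {3, 4}; □p there: 3:T, 4:F. ✓
3: successors {4}; □p there: 4:F. ✗
4: successors {5}; □p there: 5:T. ✓
5: successors {6}; □p there: 6:T. ✓
6: no successors, so ◇□p fails. ✗
Satisfying worlds: {1, 2, 4, 5}.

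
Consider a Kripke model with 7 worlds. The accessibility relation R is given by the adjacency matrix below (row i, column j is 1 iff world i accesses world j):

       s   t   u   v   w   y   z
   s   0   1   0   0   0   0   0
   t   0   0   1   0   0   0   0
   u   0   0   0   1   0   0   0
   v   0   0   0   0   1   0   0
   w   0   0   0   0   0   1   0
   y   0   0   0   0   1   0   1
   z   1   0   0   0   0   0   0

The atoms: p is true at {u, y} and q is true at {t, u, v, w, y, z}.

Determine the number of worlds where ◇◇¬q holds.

1

s: successors {t}; ◇¬q there: t:F. ✗
t: successors {u}; ◇¬q there: u:F. ✗
u: successors {v}; ◇¬q there: v:F. ✗
v: successors {w}; ◇¬q there: w:F. ✗
w: successors {y}; ◇¬q there: y:F. ✗
y: successors {w, z}; ◇¬q there: w:F, z:T. ✓
z: successors {s}; ◇¬q there: s:F. ✗
Satisfying worlds: {y}.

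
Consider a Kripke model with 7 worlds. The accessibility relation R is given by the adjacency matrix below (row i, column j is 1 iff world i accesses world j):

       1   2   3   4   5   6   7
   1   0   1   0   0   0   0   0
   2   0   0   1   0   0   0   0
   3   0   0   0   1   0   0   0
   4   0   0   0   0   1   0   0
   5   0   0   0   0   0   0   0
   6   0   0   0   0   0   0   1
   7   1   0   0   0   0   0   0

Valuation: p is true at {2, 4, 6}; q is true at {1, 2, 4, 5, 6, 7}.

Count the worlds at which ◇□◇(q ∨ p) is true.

1: successors {2}; □◇(q ∨ p) there: 2:T. ✓
2: successors {3}; □◇(q ∨ p) there: 3:T. ✓
3: successors {4}; □◇(q ∨ p) there: 4:F. ✗
4: successors {5}; □◇(q ∨ p) there: 5:T. ✓
5: no successors, so ◇□◇(q ∨ p) fails. ✗
6: successors {7}; □◇(q ∨ p) there: 7:T. ✓
7: successors {1}; □◇(q ∨ p) there: 1:F. ✗
Satisfying worlds: {1, 2, 4, 6}.

4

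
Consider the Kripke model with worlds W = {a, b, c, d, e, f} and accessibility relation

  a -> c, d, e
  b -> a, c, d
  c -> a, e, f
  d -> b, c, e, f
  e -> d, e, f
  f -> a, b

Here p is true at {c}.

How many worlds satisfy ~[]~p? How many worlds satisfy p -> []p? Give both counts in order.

3 and 5

For ~[]~p:
a: []~p is F. ✓
b: []~p is F. ✓
c: []~p is T. ✗
d: []~p is F. ✓
e: []~p is T. ✗
f: []~p is T. ✗
— 3 worlds.
For p -> []p:
a: p is F, []p is F. ✓
b: p is F, []p is F. ✓
c: p is T, []p is F. ✗
d: p is F, []p is F. ✓
e: p is F, []p is F. ✓
f: p is F, []p is F. ✓
— 5 worlds.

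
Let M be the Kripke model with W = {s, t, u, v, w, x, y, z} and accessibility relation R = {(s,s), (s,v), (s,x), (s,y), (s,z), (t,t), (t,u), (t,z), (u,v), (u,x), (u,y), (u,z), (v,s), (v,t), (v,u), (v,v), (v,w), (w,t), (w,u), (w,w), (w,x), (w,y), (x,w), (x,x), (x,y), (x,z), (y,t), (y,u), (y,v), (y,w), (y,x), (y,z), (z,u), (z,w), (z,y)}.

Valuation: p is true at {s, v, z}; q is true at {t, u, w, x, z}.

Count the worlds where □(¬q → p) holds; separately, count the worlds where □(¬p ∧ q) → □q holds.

3 and 8

For □(¬q → p):
s: successors {s, v, x, y, z}; ¬q → p there: s:T, v:T, x:T, y:F, z:T. ✗
t: successors {t, u, z}; ¬q → p there: t:T, u:T, z:T. ✓
u: successors {v, x, y, z}; ¬q → p there: v:T, x:T, y:F, z:T. ✗
v: successors {s, t, u, v, w}; ¬q → p there: s:T, t:T, u:T, v:T, w:T. ✓
w: successors {t, u, w, x, y}; ¬q → p there: t:T, u:T, w:T, x:T, y:F. ✗
x: successors {w, x, y, z}; ¬q → p there: w:T, x:T, y:F, z:T. ✗
y: successors {t, u, v, w, x, z}; ¬q → p there: t:T, u:T, v:T, w:T, x:T, z:T. ✓
z: successors {u, w, y}; ¬q → p there: u:T, w:T, y:F. ✗
— 3 worlds.
For □(¬p ∧ q) → □q:
s: □(¬p ∧ q) is F, □q is F. ✓
t: □(¬p ∧ q) is F, □q is T. ✓
u: □(¬p ∧ q) is F, □q is F. ✓
v: □(¬p ∧ q) is F, □q is F. ✓
w: □(¬p ∧ q) is F, □q is F. ✓
x: □(¬p ∧ q) is F, □q is F. ✓
y: □(¬p ∧ q) is F, □q is F. ✓
z: □(¬p ∧ q) is F, □q is F. ✓
— 8 worlds.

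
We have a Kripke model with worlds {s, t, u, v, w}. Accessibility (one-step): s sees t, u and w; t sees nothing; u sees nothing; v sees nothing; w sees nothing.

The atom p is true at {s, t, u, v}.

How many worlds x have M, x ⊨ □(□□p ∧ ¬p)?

s: successors {t, u, w}; □□p ∧ ¬p there: t:F, u:F, w:T. ✗
t: no successors, so □(□□p ∧ ¬p) holds vacuously. ✓
u: no successors, so □(□□p ∧ ¬p) holds vacuously. ✓
v: no successors, so □(□□p ∧ ¬p) holds vacuously. ✓
w: no successors, so □(□□p ∧ ¬p) holds vacuously. ✓
Satisfying worlds: {t, u, v, w}.

4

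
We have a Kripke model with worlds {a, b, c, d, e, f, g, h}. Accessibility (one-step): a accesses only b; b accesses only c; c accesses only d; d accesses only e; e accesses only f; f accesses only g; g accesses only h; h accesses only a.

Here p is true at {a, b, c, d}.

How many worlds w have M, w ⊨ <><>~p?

4

a: successors {b}; <>~p there: b:F. ✗
b: successors {c}; <>~p there: c:F. ✗
c: successors {d}; <>~p there: d:T. ✓
d: successors {e}; <>~p there: e:T. ✓
e: successors {f}; <>~p there: f:T. ✓
f: successors {g}; <>~p there: g:T. ✓
g: successors {h}; <>~p there: h:F. ✗
h: successors {a}; <>~p there: a:F. ✗
Satisfying worlds: {c, d, e, f}.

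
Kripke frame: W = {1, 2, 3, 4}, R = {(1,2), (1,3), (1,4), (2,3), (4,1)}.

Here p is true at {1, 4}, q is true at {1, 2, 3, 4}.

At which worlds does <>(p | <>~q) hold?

{1, 4}

1: successors {2, 3, 4}; p | <>~q there: 2:F, 3:F, 4:T. ✓
2: successors {3}; p | <>~q there: 3:F. ✗
3: no successors, so <>(p | <>~q) fails. ✗
4: successors {1}; p | <>~q there: 1:T. ✓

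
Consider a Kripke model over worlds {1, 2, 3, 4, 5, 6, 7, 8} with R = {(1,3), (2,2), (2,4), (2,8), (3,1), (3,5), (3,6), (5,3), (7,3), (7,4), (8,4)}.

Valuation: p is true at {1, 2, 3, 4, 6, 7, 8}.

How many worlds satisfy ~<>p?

2

1: <>p is T. ✗
2: <>p is T. ✗
3: <>p is T. ✗
4: <>p is F. ✓
5: <>p is T. ✗
6: <>p is F. ✓
7: <>p is T. ✗
8: <>p is T. ✗
Satisfying worlds: {4, 6}.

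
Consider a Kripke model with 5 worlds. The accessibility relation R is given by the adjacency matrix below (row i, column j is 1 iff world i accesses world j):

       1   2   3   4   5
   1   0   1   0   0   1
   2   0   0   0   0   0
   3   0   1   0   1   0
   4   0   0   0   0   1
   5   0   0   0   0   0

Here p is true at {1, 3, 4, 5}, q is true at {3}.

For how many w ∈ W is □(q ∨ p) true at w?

3

1: successors {2, 5}; q ∨ p there: 2:F, 5:T. ✗
2: no successors, so □(q ∨ p) holds vacuously. ✓
3: successors {2, 4}; q ∨ p there: 2:F, 4:T. ✗
4: successors {5}; q ∨ p there: 5:T. ✓
5: no successors, so □(q ∨ p) holds vacuously. ✓
Satisfying worlds: {2, 4, 5}.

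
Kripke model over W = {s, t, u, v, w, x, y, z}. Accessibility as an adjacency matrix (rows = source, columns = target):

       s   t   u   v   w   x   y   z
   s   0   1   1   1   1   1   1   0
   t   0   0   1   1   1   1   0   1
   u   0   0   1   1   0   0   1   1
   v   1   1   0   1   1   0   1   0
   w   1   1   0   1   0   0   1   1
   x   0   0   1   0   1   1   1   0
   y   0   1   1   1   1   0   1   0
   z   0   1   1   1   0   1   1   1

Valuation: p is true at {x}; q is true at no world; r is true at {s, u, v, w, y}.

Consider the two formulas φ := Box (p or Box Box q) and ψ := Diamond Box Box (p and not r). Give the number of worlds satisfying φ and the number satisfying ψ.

For Box (p or Box Box q):
s: successors {t, u, v, w, x, y}; p or Box Box q there: t:F, u:F, v:F, w:F, x:T, y:F. ✗
t: successors {u, v, w, x, z}; p or Box Box q there: u:F, v:F, w:F, x:T, z:F. ✗
u: successors {u, v, y, z}; p or Box Box q there: u:F, v:F, y:F, z:F. ✗
v: successors {s, t, v, w, y}; p or Box Box q there: s:F, t:F, v:F, w:F, y:F. ✗
w: successors {s, t, v, y, z}; p or Box Box q there: s:F, t:F, v:F, y:F, z:F. ✗
x: successors {u, w, x, y}; p or Box Box q there: u:F, w:F, x:T, y:F. ✗
y: successors {t, u, v, w, y}; p or Box Box q there: t:F, u:F, v:F, w:F, y:F. ✗
z: successors {t, u, v, x, y, z}; p or Box Box q there: t:F, u:F, v:F, x:T, y:F, z:F. ✗
— 0 worlds.
For Diamond Box Box (p and not r):
s: successors {t, u, v, w, x, y}; Box Box (p and not r) there: t:F, u:F, v:F, w:F, x:F, y:F. ✗
t: successors {u, v, w, x, z}; Box Box (p and not r) there: u:F, v:F, w:F, x:F, z:F. ✗
u: successors {u, v, y, z}; Box Box (p and not r) there: u:F, v:F, y:F, z:F. ✗
v: successors {s, t, v, w, y}; Box Box (p and not r) there: s:F, t:F, v:F, w:F, y:F. ✗
w: successors {s, t, v, y, z}; Box Box (p and not r) there: s:F, t:F, v:F, y:F, z:F. ✗
x: successors {u, w, x, y}; Box Box (p and not r) there: u:F, w:F, x:F, y:F. ✗
y: successors {t, u, v, w, y}; Box Box (p and not r) there: t:F, u:F, v:F, w:F, y:F. ✗
z: successors {t, u, v, x, y, z}; Box Box (p and not r) there: t:F, u:F, v:F, x:F, y:F, z:F. ✗
— 0 worlds.

0 and 0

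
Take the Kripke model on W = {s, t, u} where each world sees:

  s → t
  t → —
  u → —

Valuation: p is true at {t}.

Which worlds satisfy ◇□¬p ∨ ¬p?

s: ◇□¬p is T, ¬p is T. ✓
t: ◇□¬p is F, ¬p is F. ✗
u: ◇□¬p is F, ¬p is T. ✓

{s, u}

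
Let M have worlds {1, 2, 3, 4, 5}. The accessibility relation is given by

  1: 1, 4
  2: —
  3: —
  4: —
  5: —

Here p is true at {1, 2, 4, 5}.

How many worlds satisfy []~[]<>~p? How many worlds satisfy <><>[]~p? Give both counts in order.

For []~[]<>~p:
1: successors {1, 4}; ~[]<>~p there: 1:T, 4:F. ✗
2: no successors, so []~[]<>~p holds vacuously. ✓
3: no successors, so []~[]<>~p holds vacuously. ✓
4: no successors, so []~[]<>~p holds vacuously. ✓
5: no successors, so []~[]<>~p holds vacuously. ✓
— 4 worlds.
For <><>[]~p:
1: successors {1, 4}; <>[]~p there: 1:T, 4:F. ✓
2: no successors, so <><>[]~p fails. ✗
3: no successors, so <><>[]~p fails. ✗
4: no successors, so <><>[]~p fails. ✗
5: no successors, so <><>[]~p fails. ✗
— 1 world.

4 and 1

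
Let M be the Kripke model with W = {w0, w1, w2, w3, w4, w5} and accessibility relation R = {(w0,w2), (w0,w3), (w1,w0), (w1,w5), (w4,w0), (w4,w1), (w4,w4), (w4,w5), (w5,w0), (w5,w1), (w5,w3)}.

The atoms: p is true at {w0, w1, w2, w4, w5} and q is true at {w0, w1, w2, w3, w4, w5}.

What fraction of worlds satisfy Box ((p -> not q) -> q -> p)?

w0: successors {w2, w3}; (p -> not q) -> q -> p there: w2:T, w3:F. ✗
w1: successors {w0, w5}; (p -> not q) -> q -> p there: w0:T, w5:T. ✓
w2: no successors, so Box ((p -> not q) -> q -> p) holds vacuously. ✓
w3: no successors, so Box ((p -> not q) -> q -> p) holds vacuously. ✓
w4: successors {w0, w1, w4, w5}; (p -> not q) -> q -> p there: w0:T, w1:T, w4:T, w5:T. ✓
w5: successors {w0, w1, w3}; (p -> not q) -> q -> p there: w0:T, w1:T, w3:F. ✗
That's 4 of 6 worlds, so 4/6 = 2/3.

2/3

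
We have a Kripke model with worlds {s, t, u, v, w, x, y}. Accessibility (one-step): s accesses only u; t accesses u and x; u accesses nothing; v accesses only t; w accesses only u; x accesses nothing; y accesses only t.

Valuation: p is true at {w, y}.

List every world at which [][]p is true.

{s, t, u, w, x}

s: successors {u}; []p there: u:T. ✓
t: successors {u, x}; []p there: u:T, x:T. ✓
u: no successors, so [][]p holds vacuously. ✓
v: successors {t}; []p there: t:F. ✗
w: successors {u}; []p there: u:T. ✓
x: no successors, so [][]p holds vacuously. ✓
y: successors {t}; []p there: t:F. ✗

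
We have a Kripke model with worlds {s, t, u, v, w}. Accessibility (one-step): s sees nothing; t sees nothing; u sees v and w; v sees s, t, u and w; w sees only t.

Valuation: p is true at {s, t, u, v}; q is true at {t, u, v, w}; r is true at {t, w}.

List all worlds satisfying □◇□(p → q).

{s, t, u}

s: no successors, so □◇□(p → q) holds vacuously. ✓
t: no successors, so □◇□(p → q) holds vacuously. ✓
u: successors {v, w}; ◇□(p → q) there: v:T, w:T. ✓
v: successors {s, t, u, w}; ◇□(p → q) there: s:F, t:F, u:T, w:T. ✗
w: successors {t}; ◇□(p → q) there: t:F. ✗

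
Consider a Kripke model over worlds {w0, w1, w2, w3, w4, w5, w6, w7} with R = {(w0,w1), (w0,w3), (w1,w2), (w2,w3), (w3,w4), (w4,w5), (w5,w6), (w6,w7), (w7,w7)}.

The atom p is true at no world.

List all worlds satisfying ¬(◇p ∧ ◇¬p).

w0: ◇p ∧ ◇¬p is F. ✓
w1: ◇p ∧ ◇¬p is F. ✓
w2: ◇p ∧ ◇¬p is F. ✓
w3: ◇p ∧ ◇¬p is F. ✓
w4: ◇p ∧ ◇¬p is F. ✓
w5: ◇p ∧ ◇¬p is F. ✓
w6: ◇p ∧ ◇¬p is F. ✓
w7: ◇p ∧ ◇¬p is F. ✓

{w0, w1, w2, w3, w4, w5, w6, w7}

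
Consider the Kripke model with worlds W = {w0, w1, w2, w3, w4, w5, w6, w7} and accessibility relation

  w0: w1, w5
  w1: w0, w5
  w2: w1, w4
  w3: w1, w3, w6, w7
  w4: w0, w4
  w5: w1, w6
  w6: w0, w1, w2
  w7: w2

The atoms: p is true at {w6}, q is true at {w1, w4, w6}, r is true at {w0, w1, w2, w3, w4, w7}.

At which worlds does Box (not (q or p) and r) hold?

w0: successors {w1, w5}; not (q or p) and r there: w1:F, w5:F. ✗
w1: successors {w0, w5}; not (q or p) and r there: w0:T, w5:F. ✗
w2: successors {w1, w4}; not (q or p) and r there: w1:F, w4:F. ✗
w3: successors {w1, w3, w6, w7}; not (q or p) and r there: w1:F, w3:T, w6:F, w7:T. ✗
w4: successors {w0, w4}; not (q or p) and r there: w0:T, w4:F. ✗
w5: successors {w1, w6}; not (q or p) and r there: w1:F, w6:F. ✗
w6: successors {w0, w1, w2}; not (q or p) and r there: w0:T, w1:F, w2:T. ✗
w7: successors {w2}; not (q or p) and r there: w2:T. ✓

{w7}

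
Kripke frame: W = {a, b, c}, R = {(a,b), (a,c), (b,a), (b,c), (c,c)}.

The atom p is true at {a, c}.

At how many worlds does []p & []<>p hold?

a: []p is F, []<>p is T. ✗
b: []p is T, []<>p is T. ✓
c: []p is T, []<>p is T. ✓
Satisfying worlds: {b, c}.

2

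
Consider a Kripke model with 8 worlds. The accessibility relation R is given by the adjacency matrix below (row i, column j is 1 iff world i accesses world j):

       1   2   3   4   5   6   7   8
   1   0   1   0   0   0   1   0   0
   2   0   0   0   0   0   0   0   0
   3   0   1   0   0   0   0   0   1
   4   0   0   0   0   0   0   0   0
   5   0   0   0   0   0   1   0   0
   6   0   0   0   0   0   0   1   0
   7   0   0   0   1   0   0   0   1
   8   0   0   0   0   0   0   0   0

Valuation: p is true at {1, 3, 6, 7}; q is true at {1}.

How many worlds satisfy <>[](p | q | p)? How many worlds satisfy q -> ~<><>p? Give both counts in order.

For <>[](p | q | p):
1: successors {2, 6}; [](p | q | p) there: 2:T, 6:T. ✓
2: no successors, so <>[](p | q | p) fails. ✗
3: successors {2, 8}; [](p | q | p) there: 2:T, 8:T. ✓
4: no successors, so <>[](p | q | p) fails. ✗
5: successors {6}; [](p | q | p) there: 6:T. ✓
6: successors {7}; [](p | q | p) there: 7:F. ✗
7: successors {4, 8}; [](p | q | p) there: 4:T, 8:T. ✓
8: no successors, so <>[](p | q | p) fails. ✗
— 4 worlds.
For q -> ~<><>p:
1: q is T, ~<><>p is F. ✗
2: q is F, ~<><>p is T. ✓
3: q is F, ~<><>p is T. ✓
4: q is F, ~<><>p is T. ✓
5: q is F, ~<><>p is F. ✓
6: q is F, ~<><>p is T. ✓
7: q is F, ~<><>p is T. ✓
8: q is F, ~<><>p is T. ✓
— 7 worlds.

4 and 7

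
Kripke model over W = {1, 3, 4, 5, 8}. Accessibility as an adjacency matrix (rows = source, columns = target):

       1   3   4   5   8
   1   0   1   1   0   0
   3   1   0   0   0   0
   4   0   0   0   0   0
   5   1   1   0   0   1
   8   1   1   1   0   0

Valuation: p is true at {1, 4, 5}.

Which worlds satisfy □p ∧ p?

{4}

1: □p is F, p is T. ✗
3: □p is T, p is F. ✗
4: □p is T, p is T. ✓
5: □p is F, p is T. ✗
8: □p is F, p is F. ✗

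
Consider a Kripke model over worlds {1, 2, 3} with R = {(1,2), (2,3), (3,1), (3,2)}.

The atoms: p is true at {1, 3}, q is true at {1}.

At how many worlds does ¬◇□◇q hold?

1: ◇□◇q is T. ✗
2: ◇□◇q is F. ✓
3: ◇□◇q is T. ✗
Satisfying worlds: {2}.

1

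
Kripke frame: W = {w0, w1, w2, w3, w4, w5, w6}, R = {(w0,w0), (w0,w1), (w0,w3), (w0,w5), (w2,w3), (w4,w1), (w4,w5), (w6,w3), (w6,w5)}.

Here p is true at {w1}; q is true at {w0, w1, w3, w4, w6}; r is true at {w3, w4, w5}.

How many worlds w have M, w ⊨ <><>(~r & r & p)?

0

w0: successors {w0, w1, w3, w5}; <>(~r & r & p) there: w0:F, w1:F, w3:F, w5:F. ✗
w1: no successors, so <><>(~r & r & p) fails. ✗
w2: successors {w3}; <>(~r & r & p) there: w3:F. ✗
w3: no successors, so <><>(~r & r & p) fails. ✗
w4: successors {w1, w5}; <>(~r & r & p) there: w1:F, w5:F. ✗
w5: no successors, so <><>(~r & r & p) fails. ✗
w6: successors {w3, w5}; <>(~r & r & p) there: w3:F, w5:F. ✗
Satisfying worlds: ∅.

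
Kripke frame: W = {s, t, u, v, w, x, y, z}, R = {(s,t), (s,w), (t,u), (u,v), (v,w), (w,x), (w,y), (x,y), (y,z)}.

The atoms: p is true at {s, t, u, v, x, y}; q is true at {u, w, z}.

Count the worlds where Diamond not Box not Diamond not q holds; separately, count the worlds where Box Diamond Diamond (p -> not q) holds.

3 and 5

For Diamond not Box not Diamond not q:
s: successors {t, w}; not Box not Diamond not q there: t:T, w:T. ✓
t: successors {u}; not Box not Diamond not q there: u:F. ✗
u: successors {v}; not Box not Diamond not q there: v:T. ✓
v: successors {w}; not Box not Diamond not q there: w:T. ✓
w: successors {x, y}; not Box not Diamond not q there: x:F, y:F. ✗
x: successors {y}; not Box not Diamond not q there: y:F. ✗
y: successors {z}; not Box not Diamond not q there: z:F. ✗
z: no successors, so Diamond not Box not Diamond not q fails. ✗
— 3 worlds.
For Box Diamond Diamond (p -> not q):
s: successors {t, w}; Diamond Diamond (p -> not q) there: t:T, w:T. ✓
t: successors {u}; Diamond Diamond (p -> not q) there: u:T. ✓
u: successors {v}; Diamond Diamond (p -> not q) there: v:T. ✓
v: successors {w}; Diamond Diamond (p -> not q) there: w:T. ✓
w: successors {x, y}; Diamond Diamond (p -> not q) there: x:T, y:F. ✗
x: successors {y}; Diamond Diamond (p -> not q) there: y:F. ✗
y: successors {z}; Diamond Diamond (p -> not q) there: z:F. ✗
z: no successors, so Box Diamond Diamond (p -> not q) holds vacuously. ✓
— 5 worlds.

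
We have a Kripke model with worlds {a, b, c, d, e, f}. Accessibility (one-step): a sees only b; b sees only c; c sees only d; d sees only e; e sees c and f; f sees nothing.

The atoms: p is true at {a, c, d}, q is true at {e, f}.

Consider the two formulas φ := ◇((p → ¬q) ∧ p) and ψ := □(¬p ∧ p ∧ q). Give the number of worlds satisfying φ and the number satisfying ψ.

3 and 1

For ◇((p → ¬q) ∧ p):
a: successors {b}; (p → ¬q) ∧ p there: b:F. ✗
b: successors {c}; (p → ¬q) ∧ p there: c:T. ✓
c: successors {d}; (p → ¬q) ∧ p there: d:T. ✓
d: successors {e}; (p → ¬q) ∧ p there: e:F. ✗
e: successors {c, f}; (p → ¬q) ∧ p there: c:T, f:F. ✓
f: no successors, so ◇((p → ¬q) ∧ p) fails. ✗
— 3 worlds.
For □(¬p ∧ p ∧ q):
a: successors {b}; ¬p ∧ p ∧ q there: b:F. ✗
b: successors {c}; ¬p ∧ p ∧ q there: c:F. ✗
c: successors {d}; ¬p ∧ p ∧ q there: d:F. ✗
d: successors {e}; ¬p ∧ p ∧ q there: e:F. ✗
e: successors {c, f}; ¬p ∧ p ∧ q there: c:F, f:F. ✗
f: no successors, so □(¬p ∧ p ∧ q) holds vacuously. ✓
— 1 world.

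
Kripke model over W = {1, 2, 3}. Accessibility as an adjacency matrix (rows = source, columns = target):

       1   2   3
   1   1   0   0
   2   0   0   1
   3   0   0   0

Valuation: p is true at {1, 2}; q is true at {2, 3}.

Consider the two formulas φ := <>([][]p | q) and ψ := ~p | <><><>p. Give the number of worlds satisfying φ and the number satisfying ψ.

2 and 2

For <>([][]p | q):
1: successors {1}; [][]p | q there: 1:T. ✓
2: successors {3}; [][]p | q there: 3:T. ✓
3: no successors, so <>([][]p | q) fails. ✗
— 2 worlds.
For ~p | <><><>p:
1: ~p is F, <><><>p is T. ✓
2: ~p is F, <><><>p is F. ✗
3: ~p is T, <><><>p is F. ✓
— 2 worlds.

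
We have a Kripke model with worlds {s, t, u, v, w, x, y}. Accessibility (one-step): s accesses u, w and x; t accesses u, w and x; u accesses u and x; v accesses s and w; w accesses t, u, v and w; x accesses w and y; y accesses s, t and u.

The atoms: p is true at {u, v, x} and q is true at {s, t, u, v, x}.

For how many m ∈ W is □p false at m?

6

s: successors {u, w, x}; p there: u:T, w:F, x:T. ✗
t: successors {u, w, x}; p there: u:T, w:F, x:T. ✗
u: successors {u, x}; p there: u:T, x:T. ✓
v: successors {s, w}; p there: s:F, w:F. ✗
w: successors {t, u, v, w}; p there: t:F, u:T, v:T, w:F. ✗
x: successors {w, y}; p there: w:F, y:F. ✗
y: successors {s, t, u}; p there: s:F, t:F, u:T. ✗
Satisfying worlds: {u}.
So □p fails at the other 6 worlds.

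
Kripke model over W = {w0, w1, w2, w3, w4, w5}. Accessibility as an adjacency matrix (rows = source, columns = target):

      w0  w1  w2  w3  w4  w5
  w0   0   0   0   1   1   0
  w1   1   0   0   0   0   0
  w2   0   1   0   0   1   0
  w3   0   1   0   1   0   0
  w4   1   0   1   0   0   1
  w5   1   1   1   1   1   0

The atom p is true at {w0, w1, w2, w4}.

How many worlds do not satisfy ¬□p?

w0: □p is F. ✓
w1: □p is T. ✗
w2: □p is T. ✗
w3: □p is F. ✓
w4: □p is F. ✓
w5: □p is F. ✓
Satisfying worlds: {w0, w3, w4, w5}.
So ¬□p fails at the other 2 worlds.

2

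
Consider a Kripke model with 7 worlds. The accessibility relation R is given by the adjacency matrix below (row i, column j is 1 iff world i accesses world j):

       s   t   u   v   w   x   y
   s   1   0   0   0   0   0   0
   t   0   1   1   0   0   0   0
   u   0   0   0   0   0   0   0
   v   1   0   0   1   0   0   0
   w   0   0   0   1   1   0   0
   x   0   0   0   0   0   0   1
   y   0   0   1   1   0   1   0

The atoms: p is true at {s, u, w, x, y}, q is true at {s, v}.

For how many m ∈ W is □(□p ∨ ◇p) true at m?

s: successors {s}; □p ∨ ◇p there: s:T. ✓
t: successors {t, u}; □p ∨ ◇p there: t:T, u:T. ✓
u: no successors, so □(□p ∨ ◇p) holds vacuously. ✓
v: successors {s, v}; □p ∨ ◇p there: s:T, v:T. ✓
w: successors {v, w}; □p ∨ ◇p there: v:T, w:T. ✓
x: successors {y}; □p ∨ ◇p there: y:T. ✓
y: successors {u, v, x}; □p ∨ ◇p there: u:T, v:T, x:T. ✓
Satisfying worlds: {s, t, u, v, w, x, y}.

7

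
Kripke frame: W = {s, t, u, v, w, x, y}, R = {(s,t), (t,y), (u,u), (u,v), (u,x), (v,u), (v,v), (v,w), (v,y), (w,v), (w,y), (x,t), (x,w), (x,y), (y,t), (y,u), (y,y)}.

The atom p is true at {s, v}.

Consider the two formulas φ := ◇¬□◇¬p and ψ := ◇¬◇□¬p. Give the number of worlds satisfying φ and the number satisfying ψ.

For ◇¬□◇¬p:
s: successors {t}; ¬□◇¬p there: t:F. ✗
t: successors {y}; ¬□◇¬p there: y:F. ✗
u: successors {u, v, x}; ¬□◇¬p there: u:F, v:F, x:F. ✗
v: successors {u, v, w, y}; ¬□◇¬p there: u:F, v:F, w:F, y:F. ✗
w: successors {v, y}; ¬□◇¬p there: v:F, y:F. ✗
x: successors {t, w, y}; ¬□◇¬p there: t:F, w:F, y:F. ✗
y: successors {t, u, y}; ¬□◇¬p there: t:F, u:F, y:F. ✗
— 0 worlds.
For ◇¬◇□¬p:
s: successors {t}; ¬◇□¬p there: t:F. ✗
t: successors {y}; ¬◇□¬p there: y:F. ✗
u: successors {u, v, x}; ¬◇□¬p there: u:F, v:F, x:F. ✗
v: successors {u, v, w, y}; ¬◇□¬p there: u:F, v:F, w:F, y:F. ✗
w: successors {v, y}; ¬◇□¬p there: v:F, y:F. ✗
x: successors {t, w, y}; ¬◇□¬p there: t:F, w:F, y:F. ✗
y: successors {t, u, y}; ¬◇□¬p there: t:F, u:F, y:F. ✗
— 0 worlds.

0 and 0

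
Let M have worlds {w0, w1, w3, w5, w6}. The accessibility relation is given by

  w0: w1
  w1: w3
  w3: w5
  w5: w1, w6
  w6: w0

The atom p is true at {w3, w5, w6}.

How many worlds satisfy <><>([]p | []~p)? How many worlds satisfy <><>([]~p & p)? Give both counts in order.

For <><>([]p | []~p):
w0: successors {w1}; <>([]p | []~p) there: w1:T. ✓
w1: successors {w3}; <>([]p | []~p) there: w3:F. ✗
w3: successors {w5}; <>([]p | []~p) there: w5:T. ✓
w5: successors {w1, w6}; <>([]p | []~p) there: w1:T, w6:T. ✓
w6: successors {w0}; <>([]p | []~p) there: w0:T. ✓
— 4 worlds.
For <><>([]~p & p):
w0: successors {w1}; <>([]~p & p) there: w1:F. ✗
w1: successors {w3}; <>([]~p & p) there: w3:F. ✗
w3: successors {w5}; <>([]~p & p) there: w5:T. ✓
w5: successors {w1, w6}; <>([]~p & p) there: w1:F, w6:F. ✗
w6: successors {w0}; <>([]~p & p) there: w0:F. ✗
— 1 world.

4 and 1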